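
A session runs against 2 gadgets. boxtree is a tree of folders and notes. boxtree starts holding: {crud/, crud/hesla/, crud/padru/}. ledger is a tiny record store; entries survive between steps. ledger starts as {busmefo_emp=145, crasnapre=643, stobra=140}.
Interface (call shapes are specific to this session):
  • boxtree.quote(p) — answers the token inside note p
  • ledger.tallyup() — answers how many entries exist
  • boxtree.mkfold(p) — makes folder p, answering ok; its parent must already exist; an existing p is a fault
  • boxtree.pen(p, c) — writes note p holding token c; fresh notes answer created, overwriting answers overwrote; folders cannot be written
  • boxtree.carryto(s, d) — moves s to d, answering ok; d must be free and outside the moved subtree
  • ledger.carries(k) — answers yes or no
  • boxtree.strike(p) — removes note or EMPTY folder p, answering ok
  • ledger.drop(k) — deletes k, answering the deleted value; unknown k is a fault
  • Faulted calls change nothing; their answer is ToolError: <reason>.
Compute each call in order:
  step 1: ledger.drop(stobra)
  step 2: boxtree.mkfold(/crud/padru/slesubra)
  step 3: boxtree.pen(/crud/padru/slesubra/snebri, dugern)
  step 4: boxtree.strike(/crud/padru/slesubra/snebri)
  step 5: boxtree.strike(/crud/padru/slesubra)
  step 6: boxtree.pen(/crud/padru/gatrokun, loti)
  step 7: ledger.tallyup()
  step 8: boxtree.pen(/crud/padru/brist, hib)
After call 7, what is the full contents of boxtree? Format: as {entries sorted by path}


~$ drop k=stobra
= 140
~$ mkfold p=/crud/padru/slesubra
= ok
~$ pen p=/crud/padru/slesubra/snebri c=dugern
= created
~$ strike p=/crud/padru/slesubra/snebri
= ok
~$ strike p=/crud/padru/slesubra
= ok
~$ pen p=/crud/padru/gatrokun c=loti
= created
~$ tallyup
= 2
~$ pen p=/crud/padru/brist c=hib
= created

Answer: {crud/, crud/hesla/, crud/padru/, crud/padru/gatrokun=loti}


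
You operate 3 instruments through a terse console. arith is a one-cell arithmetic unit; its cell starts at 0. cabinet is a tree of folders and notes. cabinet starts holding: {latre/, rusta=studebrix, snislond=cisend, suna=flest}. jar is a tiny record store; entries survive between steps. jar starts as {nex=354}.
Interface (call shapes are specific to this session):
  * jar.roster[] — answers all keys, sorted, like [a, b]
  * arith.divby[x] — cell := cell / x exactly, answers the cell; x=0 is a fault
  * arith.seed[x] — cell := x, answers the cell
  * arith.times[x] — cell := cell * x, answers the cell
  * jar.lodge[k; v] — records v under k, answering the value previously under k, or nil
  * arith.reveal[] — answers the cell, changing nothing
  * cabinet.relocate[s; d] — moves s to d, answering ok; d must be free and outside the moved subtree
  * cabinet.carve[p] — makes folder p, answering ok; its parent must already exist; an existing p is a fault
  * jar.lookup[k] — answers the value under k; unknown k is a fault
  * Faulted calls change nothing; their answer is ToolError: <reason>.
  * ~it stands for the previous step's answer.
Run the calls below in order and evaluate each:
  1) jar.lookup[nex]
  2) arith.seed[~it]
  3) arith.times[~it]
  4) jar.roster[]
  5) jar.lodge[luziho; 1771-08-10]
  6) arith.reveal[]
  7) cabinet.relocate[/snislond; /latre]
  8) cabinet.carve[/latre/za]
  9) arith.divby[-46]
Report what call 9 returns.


I run jar.lookup using k: nex: 354.
Now I run arith.seed using x: ~it, giving 354.
I call arith.times using x: ~it, yielding 125316.
I call jar.roster, and get [nex].
Now I run jar.lodge using k: luziho, v: 1771-08-10, yielding nil.
I use arith.reveal(), which returns 125316.
Using cabinet.relocate using s: /snislond, d: /latre, — result: ToolError: exists.
I use cabinet.carve using p: /latre/za, and see ok.
I call arith.divby using x: -46, — result: -62658/23.

Answer: -62658/23


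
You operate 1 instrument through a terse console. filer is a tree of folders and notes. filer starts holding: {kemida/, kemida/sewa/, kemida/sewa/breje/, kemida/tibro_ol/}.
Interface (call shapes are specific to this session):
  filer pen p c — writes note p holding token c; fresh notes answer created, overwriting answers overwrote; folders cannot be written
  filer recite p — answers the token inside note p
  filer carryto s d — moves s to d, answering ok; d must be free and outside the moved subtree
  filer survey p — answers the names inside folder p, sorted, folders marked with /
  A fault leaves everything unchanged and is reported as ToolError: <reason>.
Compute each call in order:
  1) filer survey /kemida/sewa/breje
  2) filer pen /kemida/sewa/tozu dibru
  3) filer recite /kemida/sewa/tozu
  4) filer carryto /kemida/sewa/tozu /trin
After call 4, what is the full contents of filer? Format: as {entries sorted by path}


Answer: {kemida/, kemida/sewa/, kemida/sewa/breje/, kemida/tibro_ol/, trin=dibru}

Derivation:
Step: filer survey[p=/kemida/sewa/breje]
Result: []
Step: filer pen[p=/kemida/sewa/tozu; c=dibru]
Result: created
Step: filer recite[p=/kemida/sewa/tozu]
Result: dibru
Step: filer carryto[s=/kemida/sewa/tozu; d=/trin]
Result: ok


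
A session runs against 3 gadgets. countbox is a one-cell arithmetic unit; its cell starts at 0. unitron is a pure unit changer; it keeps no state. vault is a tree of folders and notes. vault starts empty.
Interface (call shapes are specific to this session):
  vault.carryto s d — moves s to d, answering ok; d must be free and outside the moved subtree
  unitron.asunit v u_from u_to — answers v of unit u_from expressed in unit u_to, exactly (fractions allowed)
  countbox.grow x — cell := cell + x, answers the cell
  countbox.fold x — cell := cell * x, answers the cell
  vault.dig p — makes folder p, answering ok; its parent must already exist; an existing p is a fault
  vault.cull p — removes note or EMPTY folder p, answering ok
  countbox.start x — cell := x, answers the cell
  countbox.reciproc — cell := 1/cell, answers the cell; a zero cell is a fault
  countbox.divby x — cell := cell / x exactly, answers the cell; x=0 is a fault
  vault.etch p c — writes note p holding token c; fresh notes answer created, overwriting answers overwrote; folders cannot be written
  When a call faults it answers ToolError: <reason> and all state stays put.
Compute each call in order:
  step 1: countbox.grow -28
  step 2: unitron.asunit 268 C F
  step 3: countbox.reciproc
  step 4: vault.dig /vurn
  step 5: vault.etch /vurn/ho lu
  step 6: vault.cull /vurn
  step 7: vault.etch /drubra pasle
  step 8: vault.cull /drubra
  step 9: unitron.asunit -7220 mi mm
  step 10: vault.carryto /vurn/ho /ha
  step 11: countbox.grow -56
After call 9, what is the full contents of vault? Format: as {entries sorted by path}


-- 1. grow(x: -28) ~> -28
-- 2. asunit(v: 268, u_from: C, u_to: F) ~> 2572/5
-- 3. reciproc() ~> -1/28
-- 4. dig(p: /vurn) ~> ok
-- 5. etch(p: /vurn/ho, c: lu) ~> created
-- 6. cull(p: /vurn) ~> ToolError: not empty
-- 7. etch(p: /drubra, c: pasle) ~> created
-- 8. cull(p: /drubra) ~> ok
-- 9. asunit(v: -7220, u_from: mi, u_to: mm) ~> -11619463680
-- 10. carryto(s: /vurn/ho, d: /ha) ~> ok
-- 11. grow(x: -56) ~> -1569/28

Answer: {vurn/, vurn/ho=lu}


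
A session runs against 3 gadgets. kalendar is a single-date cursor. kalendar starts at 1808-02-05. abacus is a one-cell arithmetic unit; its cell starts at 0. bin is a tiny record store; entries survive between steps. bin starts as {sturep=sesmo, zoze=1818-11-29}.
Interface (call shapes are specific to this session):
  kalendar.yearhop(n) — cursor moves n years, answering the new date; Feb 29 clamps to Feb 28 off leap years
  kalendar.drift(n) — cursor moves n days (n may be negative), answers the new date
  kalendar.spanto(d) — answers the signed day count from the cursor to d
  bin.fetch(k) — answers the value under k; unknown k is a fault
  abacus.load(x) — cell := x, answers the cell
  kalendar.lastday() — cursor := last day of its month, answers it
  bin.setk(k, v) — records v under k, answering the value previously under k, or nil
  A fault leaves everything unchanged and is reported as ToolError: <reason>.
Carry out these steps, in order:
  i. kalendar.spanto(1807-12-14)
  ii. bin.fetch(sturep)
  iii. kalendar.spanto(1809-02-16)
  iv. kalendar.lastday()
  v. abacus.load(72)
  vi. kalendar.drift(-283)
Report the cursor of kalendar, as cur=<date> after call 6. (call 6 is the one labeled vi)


Answer: cur=1807-05-22

Derivation:
>>> kalendar.spanto d: 1807-12-14
= -53
>>> bin.fetch k: sturep
= sesmo
>>> kalendar.spanto d: 1809-02-16
= 377
>>> kalendar.lastday
= 1808-02-29
>>> abacus.load x: 72
= 72
>>> kalendar.drift n: -283
= 1807-05-22


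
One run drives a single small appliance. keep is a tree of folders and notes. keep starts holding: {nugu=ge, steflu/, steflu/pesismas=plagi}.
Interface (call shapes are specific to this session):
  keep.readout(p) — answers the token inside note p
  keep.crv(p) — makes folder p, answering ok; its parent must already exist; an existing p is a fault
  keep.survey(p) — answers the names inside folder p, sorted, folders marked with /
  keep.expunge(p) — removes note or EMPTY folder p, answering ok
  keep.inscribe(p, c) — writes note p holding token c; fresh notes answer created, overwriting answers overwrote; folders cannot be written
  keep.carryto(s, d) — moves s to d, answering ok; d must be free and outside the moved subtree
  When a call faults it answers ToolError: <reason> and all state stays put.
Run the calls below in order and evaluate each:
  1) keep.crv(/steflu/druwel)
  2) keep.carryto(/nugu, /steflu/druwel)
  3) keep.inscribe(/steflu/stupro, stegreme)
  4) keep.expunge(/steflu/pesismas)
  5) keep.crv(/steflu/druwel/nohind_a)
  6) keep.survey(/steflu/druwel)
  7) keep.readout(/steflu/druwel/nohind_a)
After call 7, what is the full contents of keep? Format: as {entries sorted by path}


Answer: {nugu=ge, steflu/, steflu/druwel/, steflu/druwel/nohind_a/, steflu/stupro=stegreme}

Derivation:
Do: keep.crv[/steflu/druwel]
See: ok
Do: keep.carryto[/nugu; /steflu/druwel]
See: ToolError: exists
Do: keep.inscribe[/steflu/stupro; stegreme]
See: created
Do: keep.expunge[/steflu/pesismas]
See: ok
Do: keep.crv[/steflu/druwel/nohind_a]
See: ok
Do: keep.survey[/steflu/druwel]
See: [nohind_a/]
Do: keep.readout[/steflu/druwel/nohind_a]
See: ToolError: is a directory


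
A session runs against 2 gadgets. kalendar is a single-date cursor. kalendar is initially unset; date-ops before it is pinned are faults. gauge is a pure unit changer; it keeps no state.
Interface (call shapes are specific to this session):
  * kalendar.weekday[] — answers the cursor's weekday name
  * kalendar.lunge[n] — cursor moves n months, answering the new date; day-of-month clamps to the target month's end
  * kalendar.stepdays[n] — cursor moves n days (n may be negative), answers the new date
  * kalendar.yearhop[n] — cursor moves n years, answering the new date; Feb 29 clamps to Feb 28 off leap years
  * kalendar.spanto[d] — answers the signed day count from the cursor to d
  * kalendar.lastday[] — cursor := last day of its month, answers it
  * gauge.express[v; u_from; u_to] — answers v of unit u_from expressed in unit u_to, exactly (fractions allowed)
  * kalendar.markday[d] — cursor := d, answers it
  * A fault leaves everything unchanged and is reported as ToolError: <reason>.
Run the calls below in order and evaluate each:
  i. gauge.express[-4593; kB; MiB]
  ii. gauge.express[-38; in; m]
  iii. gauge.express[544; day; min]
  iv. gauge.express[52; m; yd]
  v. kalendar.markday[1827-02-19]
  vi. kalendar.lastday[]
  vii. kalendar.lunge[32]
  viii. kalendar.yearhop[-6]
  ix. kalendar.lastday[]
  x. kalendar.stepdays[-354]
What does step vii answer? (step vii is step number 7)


Answer: 1829-10-28

Derivation:
% gauge.express(v='-4593', u_from='kB', u_to='MiB') ~> -574125/131072
% gauge.express(v='-38', u_from='in', u_to='m') ~> -2413/2500
% gauge.express(v='544', u_from='day', u_to='min') ~> 783360
% gauge.express(v='52', u_from='m', u_to='yd') ~> 65000/1143
% kalendar.markday(d='1827-02-19') ~> 1827-02-19
% kalendar.lastday() ~> 1827-02-28
% kalendar.lunge(n='32') ~> 1829-10-28
% kalendar.yearhop(n='-6') ~> 1823-10-28
% kalendar.lastday() ~> 1823-10-31
% kalendar.stepdays(n='-354') ~> 1822-11-11


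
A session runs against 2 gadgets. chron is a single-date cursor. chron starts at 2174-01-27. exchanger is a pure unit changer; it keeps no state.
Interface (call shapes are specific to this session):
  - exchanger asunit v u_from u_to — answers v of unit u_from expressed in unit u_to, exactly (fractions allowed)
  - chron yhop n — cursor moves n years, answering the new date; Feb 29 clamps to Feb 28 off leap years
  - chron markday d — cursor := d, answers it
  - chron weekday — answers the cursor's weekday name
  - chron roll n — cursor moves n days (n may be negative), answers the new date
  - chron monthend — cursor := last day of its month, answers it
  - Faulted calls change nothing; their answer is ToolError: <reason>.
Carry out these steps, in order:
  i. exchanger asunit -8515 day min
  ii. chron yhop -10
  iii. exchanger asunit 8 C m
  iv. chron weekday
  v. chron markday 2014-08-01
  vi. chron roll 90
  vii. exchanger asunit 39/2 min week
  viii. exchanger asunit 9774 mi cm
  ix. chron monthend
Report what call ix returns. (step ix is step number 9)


Answer: 2014-10-31

Derivation:
-- exchanger asunit(v: -8515, u_from: day, u_to: min) -> -12261600
-- chron yhop(n: -10) -> 2164-01-27
-- exchanger asunit(v: 8, u_from: C, u_to: m) -> ToolError: incompatible units
-- chron weekday() -> Friday
-- chron markday(d: 2014-08-01) -> 2014-08-01
-- chron roll(n: 90) -> 2014-10-30
-- exchanger asunit(v: 39/2, u_from: min, u_to: week) -> 13/6720
-- exchanger asunit(v: 9774, u_from: mi, u_to: cm) -> 7864864128/5
-- chron monthend() -> 2014-10-31


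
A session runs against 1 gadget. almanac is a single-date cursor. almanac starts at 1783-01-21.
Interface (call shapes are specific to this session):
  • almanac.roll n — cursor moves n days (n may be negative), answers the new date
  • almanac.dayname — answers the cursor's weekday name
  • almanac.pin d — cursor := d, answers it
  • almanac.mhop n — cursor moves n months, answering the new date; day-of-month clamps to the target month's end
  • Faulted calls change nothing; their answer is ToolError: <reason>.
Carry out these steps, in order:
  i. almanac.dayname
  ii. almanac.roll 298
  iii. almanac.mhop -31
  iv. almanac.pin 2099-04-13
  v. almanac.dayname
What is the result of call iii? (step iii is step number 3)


[in] almanac.dayname
[out] Tuesday
[in] almanac.roll n: 298
[out] 1783-11-15
[in] almanac.mhop n: -31
[out] 1781-04-15
[in] almanac.pin d: 2099-04-13
[out] 2099-04-13
[in] almanac.dayname
[out] Monday

Answer: 1781-04-15


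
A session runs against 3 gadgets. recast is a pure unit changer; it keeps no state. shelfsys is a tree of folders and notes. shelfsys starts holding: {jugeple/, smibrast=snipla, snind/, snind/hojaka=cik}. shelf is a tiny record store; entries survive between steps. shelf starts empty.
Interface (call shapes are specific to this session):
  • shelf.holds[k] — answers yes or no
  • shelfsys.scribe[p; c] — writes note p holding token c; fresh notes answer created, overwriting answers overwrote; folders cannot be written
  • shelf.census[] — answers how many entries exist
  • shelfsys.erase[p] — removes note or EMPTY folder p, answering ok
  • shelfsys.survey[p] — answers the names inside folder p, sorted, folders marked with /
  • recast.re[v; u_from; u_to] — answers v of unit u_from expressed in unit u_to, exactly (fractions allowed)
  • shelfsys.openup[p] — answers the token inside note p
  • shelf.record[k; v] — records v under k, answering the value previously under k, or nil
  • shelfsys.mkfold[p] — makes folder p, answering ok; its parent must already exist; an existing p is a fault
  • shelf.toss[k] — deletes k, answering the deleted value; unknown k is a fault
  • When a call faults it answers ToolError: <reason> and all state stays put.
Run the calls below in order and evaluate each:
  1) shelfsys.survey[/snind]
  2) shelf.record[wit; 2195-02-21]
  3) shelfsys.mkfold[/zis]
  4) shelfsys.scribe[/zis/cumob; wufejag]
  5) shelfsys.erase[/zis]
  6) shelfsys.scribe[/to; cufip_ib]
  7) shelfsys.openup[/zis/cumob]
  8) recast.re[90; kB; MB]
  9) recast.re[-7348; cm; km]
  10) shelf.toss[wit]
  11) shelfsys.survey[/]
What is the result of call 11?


I try shelfsys.survey(p: /snind), and see [hojaka].
Then shelf.record(k: wit, v: 2195-02-21): nil.
Next I call shelfsys.mkfold(p: /zis), — result: ok.
I run shelfsys.scribe(p: /zis/cumob, c: wufejag), giving created.
Now I run shelfsys.erase(p: /zis), and get ToolError: not empty.
I invoke shelfsys.scribe(p: /to, c: cufip_ib): created.
I run shelfsys.openup(p: /zis/cumob), → wufejag.
Next I call recast.re(v: 90, u_from: kB, u_to: MB), which returns 9/100.
Now I run recast.re(v: -7348, u_from: cm, u_to: km), yielding -1837/25000.
Then shelf.toss(k: wit), and get 2195-02-21.
I try shelfsys.survey(p: /), yielding [jugeple/, smibrast, snind/, to, zis/].

Answer: [jugeple/, smibrast, snind/, to, zis/]


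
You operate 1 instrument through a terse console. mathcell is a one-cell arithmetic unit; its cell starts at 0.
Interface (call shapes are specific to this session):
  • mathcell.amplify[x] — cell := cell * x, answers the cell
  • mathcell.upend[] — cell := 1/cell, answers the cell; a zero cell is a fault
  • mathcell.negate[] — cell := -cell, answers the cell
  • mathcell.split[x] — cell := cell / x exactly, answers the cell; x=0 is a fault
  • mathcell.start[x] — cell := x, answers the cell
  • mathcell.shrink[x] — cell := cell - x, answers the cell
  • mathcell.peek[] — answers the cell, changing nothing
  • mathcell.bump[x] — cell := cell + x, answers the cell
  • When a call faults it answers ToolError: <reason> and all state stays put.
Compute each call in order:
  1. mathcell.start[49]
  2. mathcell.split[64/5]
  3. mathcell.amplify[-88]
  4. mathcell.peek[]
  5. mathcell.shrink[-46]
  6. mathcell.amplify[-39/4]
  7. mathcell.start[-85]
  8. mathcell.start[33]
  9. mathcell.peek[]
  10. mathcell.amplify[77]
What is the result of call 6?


$ start x='49'
  49
$ split x='64/5'
  245/64
$ amplify x='-88'
  -2695/8
$ peek
  -2695/8
$ shrink x='-46'
  -2327/8
$ amplify x='-39/4'
  90753/32
$ start x='-85'
  -85
$ start x='33'
  33
$ peek
  33
$ amplify x='77'
  2541

Answer: 90753/32


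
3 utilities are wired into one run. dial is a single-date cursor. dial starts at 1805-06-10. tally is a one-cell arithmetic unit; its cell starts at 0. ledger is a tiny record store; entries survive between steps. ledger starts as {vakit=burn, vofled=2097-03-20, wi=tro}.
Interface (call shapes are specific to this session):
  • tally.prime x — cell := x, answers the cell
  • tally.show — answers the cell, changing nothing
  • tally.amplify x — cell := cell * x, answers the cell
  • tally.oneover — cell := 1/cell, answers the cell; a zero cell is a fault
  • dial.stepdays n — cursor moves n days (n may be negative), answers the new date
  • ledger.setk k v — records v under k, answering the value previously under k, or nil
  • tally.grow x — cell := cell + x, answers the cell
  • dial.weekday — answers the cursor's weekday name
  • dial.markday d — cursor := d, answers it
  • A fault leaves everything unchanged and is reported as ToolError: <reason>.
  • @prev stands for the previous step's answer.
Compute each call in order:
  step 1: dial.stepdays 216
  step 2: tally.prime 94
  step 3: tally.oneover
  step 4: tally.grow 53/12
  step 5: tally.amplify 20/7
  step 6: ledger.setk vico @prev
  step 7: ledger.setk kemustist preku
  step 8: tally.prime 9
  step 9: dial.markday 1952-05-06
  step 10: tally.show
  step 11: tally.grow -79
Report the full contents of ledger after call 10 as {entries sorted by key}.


Answer: {kemustist=preku, vakit=burn, vico=12485/987, vofled=2097-03-20, wi=tro}

Derivation:
// 1. stepdays(n: 216) => 1806-01-12
// 2. prime(x: 94) => 94
// 3. oneover() => 1/94
// 4. grow(x: 53/12) => 2497/564
// 5. amplify(x: 20/7) => 12485/987
// 6. setk(k: vico, v: @prev) => nil
// 7. setk(k: kemustist, v: preku) => nil
// 8. prime(x: 9) => 9
// 9. markday(d: 1952-05-06) => 1952-05-06
// 10. show() => 9
// 11. grow(x: -79) => -70


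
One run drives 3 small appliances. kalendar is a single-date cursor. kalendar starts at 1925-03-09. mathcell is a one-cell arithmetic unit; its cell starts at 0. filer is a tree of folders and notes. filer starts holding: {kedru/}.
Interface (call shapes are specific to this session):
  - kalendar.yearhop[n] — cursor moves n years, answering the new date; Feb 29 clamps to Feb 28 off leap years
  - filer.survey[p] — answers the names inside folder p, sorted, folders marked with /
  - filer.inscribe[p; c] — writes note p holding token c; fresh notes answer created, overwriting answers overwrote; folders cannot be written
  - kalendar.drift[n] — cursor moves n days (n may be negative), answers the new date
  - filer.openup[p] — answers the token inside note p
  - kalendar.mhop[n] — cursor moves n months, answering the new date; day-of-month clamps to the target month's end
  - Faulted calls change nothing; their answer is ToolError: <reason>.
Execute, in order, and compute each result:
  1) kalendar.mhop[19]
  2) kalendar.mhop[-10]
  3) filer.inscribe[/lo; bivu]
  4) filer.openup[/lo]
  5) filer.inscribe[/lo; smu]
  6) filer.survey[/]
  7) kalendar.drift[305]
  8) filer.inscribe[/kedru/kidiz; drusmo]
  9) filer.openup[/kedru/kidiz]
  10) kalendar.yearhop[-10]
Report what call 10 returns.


> kalendar.mhop n: 19
[out] 1926-10-09
> kalendar.mhop n: -10
[out] 1925-12-09
> filer.inscribe p: /lo c: bivu
[out] created
> filer.openup p: /lo
[out] bivu
> filer.inscribe p: /lo c: smu
[out] overwrote
> filer.survey p: /
[out] [kedru/, lo]
> kalendar.drift n: 305
[out] 1926-10-10
> filer.inscribe p: /kedru/kidiz c: drusmo
[out] created
> filer.openup p: /kedru/kidiz
[out] drusmo
> kalendar.yearhop n: -10
[out] 1916-10-10

Answer: 1916-10-10


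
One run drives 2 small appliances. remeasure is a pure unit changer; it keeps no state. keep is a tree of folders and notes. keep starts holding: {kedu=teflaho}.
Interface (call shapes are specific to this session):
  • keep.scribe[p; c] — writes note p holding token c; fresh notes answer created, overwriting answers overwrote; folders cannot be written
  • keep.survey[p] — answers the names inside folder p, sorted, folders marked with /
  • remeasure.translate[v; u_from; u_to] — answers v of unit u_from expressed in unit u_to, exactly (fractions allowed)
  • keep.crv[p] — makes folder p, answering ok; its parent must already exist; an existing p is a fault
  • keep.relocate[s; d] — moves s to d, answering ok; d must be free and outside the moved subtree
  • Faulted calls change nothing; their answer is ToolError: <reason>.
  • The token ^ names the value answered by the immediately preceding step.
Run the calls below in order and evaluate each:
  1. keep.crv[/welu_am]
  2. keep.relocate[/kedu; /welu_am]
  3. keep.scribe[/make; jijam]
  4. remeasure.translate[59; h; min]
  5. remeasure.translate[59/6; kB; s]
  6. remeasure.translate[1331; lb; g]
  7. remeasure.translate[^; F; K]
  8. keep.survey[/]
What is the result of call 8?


Step: keep.crv[p='/welu_am']
Result: ok
Step: keep.relocate[s='/kedu'; d='/welu_am']
Result: ToolError: exists
Step: keep.scribe[p='/make'; c='jijam']
Result: created
Step: remeasure.translate[v='59'; u_from='h'; u_to='min']
Result: 3540
Step: remeasure.translate[v='59/6'; u_from='kB'; u_to='s']
Result: ToolError: incompatible units
Step: remeasure.translate[v='1331'; u_from='lb'; u_to='g']
Result: 60373144447/100000
Step: remeasure.translate[v='^'; u_from='F'; u_to='K']
Result: 60419111447/180000
Step: keep.survey[p='/']
Result: [kedu, make, welu_am/]

Answer: [kedu, make, welu_am/]


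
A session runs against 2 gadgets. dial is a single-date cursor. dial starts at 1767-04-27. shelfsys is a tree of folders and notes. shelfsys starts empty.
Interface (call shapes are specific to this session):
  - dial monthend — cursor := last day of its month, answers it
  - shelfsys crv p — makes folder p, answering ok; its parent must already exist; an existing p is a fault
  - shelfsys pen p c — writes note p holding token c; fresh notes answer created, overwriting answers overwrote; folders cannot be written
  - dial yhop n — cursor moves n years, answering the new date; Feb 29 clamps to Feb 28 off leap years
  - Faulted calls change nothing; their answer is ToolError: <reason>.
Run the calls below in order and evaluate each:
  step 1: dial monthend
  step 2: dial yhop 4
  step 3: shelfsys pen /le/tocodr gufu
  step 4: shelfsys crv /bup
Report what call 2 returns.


Answer: 1771-04-30

Derivation:
→ dial monthend()
← 1767-04-30
→ dial yhop(n='4')
← 1771-04-30
→ shelfsys pen(p='/le/tocodr', c='gufu')
← ToolError: no parent
→ shelfsys crv(p='/bup')
← ok


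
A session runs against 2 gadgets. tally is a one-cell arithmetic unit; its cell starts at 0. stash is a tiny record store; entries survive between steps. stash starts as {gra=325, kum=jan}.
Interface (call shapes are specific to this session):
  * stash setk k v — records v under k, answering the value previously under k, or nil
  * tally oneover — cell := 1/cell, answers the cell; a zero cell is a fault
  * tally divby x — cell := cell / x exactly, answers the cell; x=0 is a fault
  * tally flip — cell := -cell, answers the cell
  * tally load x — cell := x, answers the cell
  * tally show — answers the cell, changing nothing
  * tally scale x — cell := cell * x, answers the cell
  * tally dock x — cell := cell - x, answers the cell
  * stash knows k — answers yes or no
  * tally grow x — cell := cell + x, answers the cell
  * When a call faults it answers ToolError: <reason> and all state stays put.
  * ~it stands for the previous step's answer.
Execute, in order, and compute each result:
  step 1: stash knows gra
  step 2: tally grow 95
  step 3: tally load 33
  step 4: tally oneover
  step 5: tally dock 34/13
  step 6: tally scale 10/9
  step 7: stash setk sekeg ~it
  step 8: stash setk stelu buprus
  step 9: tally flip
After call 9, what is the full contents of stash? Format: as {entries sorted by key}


// stash knows(gra) => yes
// tally grow(95) => 95
// tally load(33) => 33
// tally oneover() => 1/33
// tally dock(34/13) => -1109/429
// tally scale(10/9) => -11090/3861
// stash setk(sekeg, ~it) => nil
// stash setk(stelu, buprus) => nil
// tally flip() => 11090/3861

Answer: {gra=325, kum=jan, sekeg=-11090/3861, stelu=buprus}


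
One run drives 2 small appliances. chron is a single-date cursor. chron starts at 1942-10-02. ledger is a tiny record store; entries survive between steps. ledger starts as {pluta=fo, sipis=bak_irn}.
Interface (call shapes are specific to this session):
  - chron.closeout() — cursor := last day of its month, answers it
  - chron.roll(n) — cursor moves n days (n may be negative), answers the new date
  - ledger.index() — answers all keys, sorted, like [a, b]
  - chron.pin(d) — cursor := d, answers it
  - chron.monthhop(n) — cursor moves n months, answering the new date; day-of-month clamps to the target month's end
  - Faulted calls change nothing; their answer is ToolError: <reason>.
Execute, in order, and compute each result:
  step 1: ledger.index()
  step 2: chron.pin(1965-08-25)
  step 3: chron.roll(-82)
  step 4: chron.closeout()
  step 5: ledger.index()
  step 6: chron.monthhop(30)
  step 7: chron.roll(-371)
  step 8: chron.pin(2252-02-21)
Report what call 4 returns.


>> ledger.index()
<< [pluta, sipis]
>> chron.pin(1965-08-25)
<< 1965-08-25
>> chron.roll(-82)
<< 1965-06-04
>> chron.closeout()
<< 1965-06-30
>> ledger.index()
<< [pluta, sipis]
>> chron.monthhop(30)
<< 1967-12-30
>> chron.roll(-371)
<< 1966-12-24
>> chron.pin(2252-02-21)
<< 2252-02-21

Answer: 1965-06-30


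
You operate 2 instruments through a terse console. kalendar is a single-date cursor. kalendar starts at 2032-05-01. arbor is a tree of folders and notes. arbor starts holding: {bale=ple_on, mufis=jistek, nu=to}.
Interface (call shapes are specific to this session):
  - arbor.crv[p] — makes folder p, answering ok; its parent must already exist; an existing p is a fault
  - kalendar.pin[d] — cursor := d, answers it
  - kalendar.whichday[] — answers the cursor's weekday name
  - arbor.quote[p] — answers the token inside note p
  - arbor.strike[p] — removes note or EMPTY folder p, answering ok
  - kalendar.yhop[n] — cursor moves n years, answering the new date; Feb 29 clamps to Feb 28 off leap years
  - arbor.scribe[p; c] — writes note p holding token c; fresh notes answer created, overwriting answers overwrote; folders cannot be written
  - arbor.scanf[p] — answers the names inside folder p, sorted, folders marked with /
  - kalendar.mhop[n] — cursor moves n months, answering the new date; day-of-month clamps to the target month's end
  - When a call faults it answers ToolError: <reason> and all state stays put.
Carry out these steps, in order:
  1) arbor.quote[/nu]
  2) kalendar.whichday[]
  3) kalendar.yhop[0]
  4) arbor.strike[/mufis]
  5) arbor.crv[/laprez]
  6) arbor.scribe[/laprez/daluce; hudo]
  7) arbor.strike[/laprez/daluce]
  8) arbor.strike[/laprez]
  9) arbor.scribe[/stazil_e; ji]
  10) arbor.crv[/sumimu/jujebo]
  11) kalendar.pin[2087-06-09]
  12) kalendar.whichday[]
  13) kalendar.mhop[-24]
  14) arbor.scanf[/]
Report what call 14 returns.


$ arbor.quote p='/nu'
  to
$ kalendar.whichday
  Saturday
$ kalendar.yhop n='0'
  2032-05-01
$ arbor.strike p='/mufis'
  ok
$ arbor.crv p='/laprez'
  ok
$ arbor.scribe p='/laprez/daluce' c='hudo'
  created
$ arbor.strike p='/laprez/daluce'
  ok
$ arbor.strike p='/laprez'
  ok
$ arbor.scribe p='/stazil_e' c='ji'
  created
$ arbor.crv p='/sumimu/jujebo'
  ToolError: no parent
$ kalendar.pin d='2087-06-09'
  2087-06-09
$ kalendar.whichday
  Monday
$ kalendar.mhop n='-24'
  2085-06-09
$ arbor.scanf p='/'
  [bale, nu, stazil_e]

Answer: [bale, nu, stazil_e]


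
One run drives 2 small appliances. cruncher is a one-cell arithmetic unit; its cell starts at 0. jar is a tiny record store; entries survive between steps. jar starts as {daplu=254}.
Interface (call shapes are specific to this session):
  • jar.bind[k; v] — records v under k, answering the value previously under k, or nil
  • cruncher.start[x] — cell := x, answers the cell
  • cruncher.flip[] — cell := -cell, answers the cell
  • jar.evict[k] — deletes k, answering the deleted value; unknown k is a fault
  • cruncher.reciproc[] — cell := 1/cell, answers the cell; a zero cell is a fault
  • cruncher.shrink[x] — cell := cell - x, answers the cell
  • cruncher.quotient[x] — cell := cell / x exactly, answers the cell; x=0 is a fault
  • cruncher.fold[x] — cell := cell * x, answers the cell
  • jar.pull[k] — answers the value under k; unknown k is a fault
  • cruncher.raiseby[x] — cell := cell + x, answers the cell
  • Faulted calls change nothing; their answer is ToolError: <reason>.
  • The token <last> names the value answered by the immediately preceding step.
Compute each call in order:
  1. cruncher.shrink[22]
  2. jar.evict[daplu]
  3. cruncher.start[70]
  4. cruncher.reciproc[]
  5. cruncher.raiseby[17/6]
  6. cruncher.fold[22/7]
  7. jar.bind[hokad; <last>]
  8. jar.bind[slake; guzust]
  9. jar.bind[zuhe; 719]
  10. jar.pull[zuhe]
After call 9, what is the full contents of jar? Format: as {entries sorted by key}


Answer: {hokad=6578/735, slake=guzust, zuhe=719}

Derivation:
~$ cruncher.shrink x→22
[out] -22
~$ jar.evict k→daplu
[out] 254
~$ cruncher.start x→70
[out] 70
~$ cruncher.reciproc
[out] 1/70
~$ cruncher.raiseby x→17/6
[out] 299/105
~$ cruncher.fold x→22/7
[out] 6578/735
~$ jar.bind k→hokad v→<last>
[out] nil
~$ jar.bind k→slake v→guzust
[out] nil
~$ jar.bind k→zuhe v→719
[out] nil
~$ jar.pull k→zuhe
[out] 719


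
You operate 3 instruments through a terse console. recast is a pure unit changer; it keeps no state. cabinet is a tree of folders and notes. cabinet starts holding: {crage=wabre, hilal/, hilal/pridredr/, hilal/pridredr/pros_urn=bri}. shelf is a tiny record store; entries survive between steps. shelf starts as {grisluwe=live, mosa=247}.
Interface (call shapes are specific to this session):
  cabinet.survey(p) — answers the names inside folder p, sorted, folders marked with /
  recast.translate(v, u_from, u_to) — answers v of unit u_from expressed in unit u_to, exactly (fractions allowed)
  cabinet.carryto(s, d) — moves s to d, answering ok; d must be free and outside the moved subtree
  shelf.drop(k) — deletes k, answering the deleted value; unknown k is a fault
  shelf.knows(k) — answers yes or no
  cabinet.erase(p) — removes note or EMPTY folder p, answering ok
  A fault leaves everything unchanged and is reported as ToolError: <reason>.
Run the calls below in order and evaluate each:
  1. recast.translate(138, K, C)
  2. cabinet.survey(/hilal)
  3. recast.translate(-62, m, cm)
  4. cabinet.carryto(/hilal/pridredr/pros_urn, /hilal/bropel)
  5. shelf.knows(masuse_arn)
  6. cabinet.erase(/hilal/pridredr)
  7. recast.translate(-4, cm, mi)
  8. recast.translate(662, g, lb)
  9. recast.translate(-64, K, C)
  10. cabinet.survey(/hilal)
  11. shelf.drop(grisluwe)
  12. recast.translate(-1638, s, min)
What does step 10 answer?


Answer: [bropel]

Derivation:
~$ translate v=138 u_from=K u_to=C
= -2703/20
~$ survey p=/hilal
= [pridredr/]
~$ translate v=-62 u_from=m u_to=cm
= -6200
~$ carryto s=/hilal/pridredr/pros_urn d=/hilal/bropel
= ok
~$ knows k=masuse_arn
= no
~$ erase p=/hilal/pridredr
= ok
~$ translate v=-4 u_from=cm u_to=mi
= -5/201168
~$ translate v=662 u_from=g u_to=lb
= 66200000/45359237
~$ translate v=-64 u_from=K u_to=C
= -6743/20
~$ survey p=/hilal
= [bropel]
~$ drop k=grisluwe
= live
~$ translate v=-1638 u_from=s u_to=min
= -273/10


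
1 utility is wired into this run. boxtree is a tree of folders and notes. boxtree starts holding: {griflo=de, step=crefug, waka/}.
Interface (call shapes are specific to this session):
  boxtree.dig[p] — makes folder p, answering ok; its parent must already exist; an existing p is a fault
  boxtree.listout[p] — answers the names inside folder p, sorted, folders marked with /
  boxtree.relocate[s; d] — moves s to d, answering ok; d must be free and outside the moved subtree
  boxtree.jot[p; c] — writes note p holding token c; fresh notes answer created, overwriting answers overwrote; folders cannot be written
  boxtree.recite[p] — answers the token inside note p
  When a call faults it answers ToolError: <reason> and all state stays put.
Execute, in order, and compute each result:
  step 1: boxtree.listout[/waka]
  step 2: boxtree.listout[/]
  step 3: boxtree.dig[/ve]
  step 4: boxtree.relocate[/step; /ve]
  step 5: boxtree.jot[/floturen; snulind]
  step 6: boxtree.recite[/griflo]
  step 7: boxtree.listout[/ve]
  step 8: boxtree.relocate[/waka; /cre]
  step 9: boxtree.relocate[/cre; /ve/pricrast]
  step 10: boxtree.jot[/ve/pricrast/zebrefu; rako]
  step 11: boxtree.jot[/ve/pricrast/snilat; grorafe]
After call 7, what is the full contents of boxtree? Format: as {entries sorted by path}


Answer: {floturen=snulind, griflo=de, step=crefug, ve/, waka/}

Derivation:
> listout p='/waka'
= []
> listout p='/'
= [griflo, step, waka/]
> dig p='/ve'
= ok
> relocate s='/step' d='/ve'
= ToolError: exists
> jot p='/floturen' c='snulind'
= created
> recite p='/griflo'
= de
> listout p='/ve'
= []
> relocate s='/waka' d='/cre'
= ok
> relocate s='/cre' d='/ve/pricrast'
= ok
> jot p='/ve/pricrast/zebrefu' c='rako'
= created
> jot p='/ve/pricrast/snilat' c='grorafe'
= created


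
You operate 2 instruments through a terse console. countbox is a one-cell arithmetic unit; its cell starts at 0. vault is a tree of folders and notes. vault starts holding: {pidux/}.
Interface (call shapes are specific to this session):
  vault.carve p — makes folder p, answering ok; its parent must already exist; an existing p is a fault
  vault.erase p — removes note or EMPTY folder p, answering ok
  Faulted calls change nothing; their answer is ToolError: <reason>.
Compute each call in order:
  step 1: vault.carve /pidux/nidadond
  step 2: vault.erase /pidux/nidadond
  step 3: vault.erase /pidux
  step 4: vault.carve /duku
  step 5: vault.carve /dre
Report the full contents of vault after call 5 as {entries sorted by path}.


>> vault.carve(p=/pidux/nidadond)
<< ok
>> vault.erase(p=/pidux/nidadond)
<< ok
>> vault.erase(p=/pidux)
<< ok
>> vault.carve(p=/duku)
<< ok
>> vault.carve(p=/dre)
<< ok

Answer: {dre/, duku/}


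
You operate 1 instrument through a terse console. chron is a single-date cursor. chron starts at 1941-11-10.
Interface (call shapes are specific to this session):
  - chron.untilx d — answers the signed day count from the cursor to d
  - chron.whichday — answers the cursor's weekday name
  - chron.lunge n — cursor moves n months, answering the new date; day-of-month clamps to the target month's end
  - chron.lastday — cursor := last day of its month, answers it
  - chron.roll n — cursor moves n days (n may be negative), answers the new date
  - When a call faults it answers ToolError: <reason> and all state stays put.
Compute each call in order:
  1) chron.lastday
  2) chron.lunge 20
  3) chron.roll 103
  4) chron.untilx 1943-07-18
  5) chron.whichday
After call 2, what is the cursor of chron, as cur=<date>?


Answer: cur=1943-07-30

Derivation:
Do: chron.lastday[]
See: 1941-11-30
Do: chron.lunge[n→20]
See: 1943-07-30
Do: chron.roll[n→103]
See: 1943-11-10
Do: chron.untilx[d→1943-07-18]
See: -115
Do: chron.whichday[]
See: Wednesday


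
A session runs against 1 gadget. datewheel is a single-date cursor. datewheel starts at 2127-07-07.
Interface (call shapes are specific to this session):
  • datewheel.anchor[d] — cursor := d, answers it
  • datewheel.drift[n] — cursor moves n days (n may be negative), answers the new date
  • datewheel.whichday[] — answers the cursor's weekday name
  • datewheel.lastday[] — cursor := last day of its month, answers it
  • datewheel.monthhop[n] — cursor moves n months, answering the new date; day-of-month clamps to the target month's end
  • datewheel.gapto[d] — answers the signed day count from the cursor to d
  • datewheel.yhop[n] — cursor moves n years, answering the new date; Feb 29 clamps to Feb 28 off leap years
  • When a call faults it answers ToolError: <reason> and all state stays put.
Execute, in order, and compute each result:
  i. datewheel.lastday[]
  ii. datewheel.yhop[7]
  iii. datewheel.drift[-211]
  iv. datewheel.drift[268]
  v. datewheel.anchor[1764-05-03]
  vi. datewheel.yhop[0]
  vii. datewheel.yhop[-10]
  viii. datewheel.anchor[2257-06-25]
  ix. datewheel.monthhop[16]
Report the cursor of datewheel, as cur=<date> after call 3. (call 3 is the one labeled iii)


Act: datewheel.lastday[]
Obs: 2127-07-31
Act: datewheel.yhop[n→7]
Obs: 2134-07-31
Act: datewheel.drift[n→-211]
Obs: 2134-01-01
Act: datewheel.drift[n→268]
Obs: 2134-09-26
Act: datewheel.anchor[d→1764-05-03]
Obs: 1764-05-03
Act: datewheel.yhop[n→0]
Obs: 1764-05-03
Act: datewheel.yhop[n→-10]
Obs: 1754-05-03
Act: datewheel.anchor[d→2257-06-25]
Obs: 2257-06-25
Act: datewheel.monthhop[n→16]
Obs: 2258-10-25

Answer: cur=2134-01-01


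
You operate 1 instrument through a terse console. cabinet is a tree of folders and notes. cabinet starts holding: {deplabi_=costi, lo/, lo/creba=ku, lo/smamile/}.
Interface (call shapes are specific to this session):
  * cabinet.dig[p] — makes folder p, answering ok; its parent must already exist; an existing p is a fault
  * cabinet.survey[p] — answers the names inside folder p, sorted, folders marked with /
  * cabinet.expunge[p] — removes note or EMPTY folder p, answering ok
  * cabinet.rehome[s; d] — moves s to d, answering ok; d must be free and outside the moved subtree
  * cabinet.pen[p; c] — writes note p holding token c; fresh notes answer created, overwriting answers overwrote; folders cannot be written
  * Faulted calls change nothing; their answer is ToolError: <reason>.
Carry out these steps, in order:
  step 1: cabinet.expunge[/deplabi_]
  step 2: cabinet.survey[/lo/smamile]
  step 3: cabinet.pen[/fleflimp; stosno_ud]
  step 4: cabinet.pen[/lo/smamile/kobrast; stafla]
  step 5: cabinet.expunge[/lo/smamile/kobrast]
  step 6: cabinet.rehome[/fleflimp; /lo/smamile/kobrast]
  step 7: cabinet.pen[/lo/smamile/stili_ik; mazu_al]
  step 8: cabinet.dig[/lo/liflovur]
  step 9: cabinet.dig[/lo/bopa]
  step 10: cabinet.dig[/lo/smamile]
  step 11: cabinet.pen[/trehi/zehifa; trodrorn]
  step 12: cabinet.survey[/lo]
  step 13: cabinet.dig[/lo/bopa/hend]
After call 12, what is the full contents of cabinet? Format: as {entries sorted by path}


Answer: {lo/, lo/bopa/, lo/creba=ku, lo/liflovur/, lo/smamile/, lo/smamile/kobrast=stosno_ud, lo/smamile/stili_ik=mazu_al}

Derivation:
>> expunge(p='/deplabi_')
<< ok
>> survey(p='/lo/smamile')
<< []
>> pen(p='/fleflimp', c='stosno_ud')
<< created
>> pen(p='/lo/smamile/kobrast', c='stafla')
<< created
>> expunge(p='/lo/smamile/kobrast')
<< ok
>> rehome(s='/fleflimp', d='/lo/smamile/kobrast')
<< ok
>> pen(p='/lo/smamile/stili_ik', c='mazu_al')
<< created
>> dig(p='/lo/liflovur')
<< ok
>> dig(p='/lo/bopa')
<< ok
>> dig(p='/lo/smamile')
<< ToolError: exists
>> pen(p='/trehi/zehifa', c='trodrorn')
<< ToolError: no parent
>> survey(p='/lo')
<< [bopa/, creba, liflovur/, smamile/]
>> dig(p='/lo/bopa/hend')
<< ok
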